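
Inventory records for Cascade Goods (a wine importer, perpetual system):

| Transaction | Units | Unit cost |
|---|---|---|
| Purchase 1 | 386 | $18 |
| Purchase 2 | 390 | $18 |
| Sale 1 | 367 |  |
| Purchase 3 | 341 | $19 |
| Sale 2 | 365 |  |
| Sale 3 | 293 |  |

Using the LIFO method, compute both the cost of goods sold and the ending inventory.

COGS = $18,791; ending inventory = $1,656

Sale 1 (367) [LIFO — newest first]: 367 @ $18 = $6,606
Sale 2 (365) [LIFO — newest first]: 341 @ $19 + 23 @ $18 + 1 @ $18 = $6,911
Sale 3 (293) [LIFO — newest first]: 293 @ $18 = $5,274
Total COGS = $6,606 + $6,911 + $5,274 = $18,791
Ending inventory: 92 @ $18 = $1,656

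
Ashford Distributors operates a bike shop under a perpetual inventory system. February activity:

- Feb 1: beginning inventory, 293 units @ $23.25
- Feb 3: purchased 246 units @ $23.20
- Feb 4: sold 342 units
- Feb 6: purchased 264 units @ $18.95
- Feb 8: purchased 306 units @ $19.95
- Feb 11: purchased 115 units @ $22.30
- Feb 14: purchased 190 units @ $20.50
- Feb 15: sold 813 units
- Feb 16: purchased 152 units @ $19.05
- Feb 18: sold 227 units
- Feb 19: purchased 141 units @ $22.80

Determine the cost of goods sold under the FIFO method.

COGS = $29,430.45

Feb 4, 342 sold [FIFO — oldest first]: 293 @ $23.25 + 49 @ $23.20 = $7,949.05
Feb 15, 813 sold [FIFO — oldest first]: 197 @ $23.20 + 264 @ $18.95 + 306 @ $19.95 + 46 @ $22.30 = $16,703.70
Feb 18, 227 sold [FIFO — oldest first]: 69 @ $22.30 + 158 @ $20.50 = $4,777.70
Total COGS = $7,949.05 + $16,703.70 + $4,777.70 = $29,430.45
Ending inventory: 32 @ $20.50 + 152 @ $19.05 + 141 @ $22.80 = $6,766.40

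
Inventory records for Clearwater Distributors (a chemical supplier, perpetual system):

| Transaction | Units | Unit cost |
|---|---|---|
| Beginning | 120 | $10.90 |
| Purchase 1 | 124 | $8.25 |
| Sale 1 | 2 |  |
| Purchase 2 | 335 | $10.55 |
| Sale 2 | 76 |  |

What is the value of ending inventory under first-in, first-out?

Sale 1 (2) [FIFO — oldest first]: 2 @ $10.90 = $21.80
Sale 2 (76) [FIFO — oldest first]: 76 @ $10.90 = $828.40
Total COGS = $21.80 + $828.40 = $850.20
Ending inventory: 42 @ $10.90 + 124 @ $8.25 + 335 @ $10.55 = $5,015.05
Check: goods available $5,865.25 = COGS $850.20 + ending $5,015.05

Ending inventory = $5,015.05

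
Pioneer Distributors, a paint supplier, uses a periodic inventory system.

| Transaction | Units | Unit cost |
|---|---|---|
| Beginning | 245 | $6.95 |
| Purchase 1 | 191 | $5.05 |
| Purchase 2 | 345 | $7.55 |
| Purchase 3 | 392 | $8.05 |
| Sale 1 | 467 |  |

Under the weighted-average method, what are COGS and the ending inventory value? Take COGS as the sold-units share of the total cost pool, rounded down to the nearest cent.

Sale 1, sell 467: 467/1173 × $8,427.65 → $3,355.25
Ending inventory (cost pool remaining) = $5,072.40

COGS = $3,355.25; ending inventory = $5,072.40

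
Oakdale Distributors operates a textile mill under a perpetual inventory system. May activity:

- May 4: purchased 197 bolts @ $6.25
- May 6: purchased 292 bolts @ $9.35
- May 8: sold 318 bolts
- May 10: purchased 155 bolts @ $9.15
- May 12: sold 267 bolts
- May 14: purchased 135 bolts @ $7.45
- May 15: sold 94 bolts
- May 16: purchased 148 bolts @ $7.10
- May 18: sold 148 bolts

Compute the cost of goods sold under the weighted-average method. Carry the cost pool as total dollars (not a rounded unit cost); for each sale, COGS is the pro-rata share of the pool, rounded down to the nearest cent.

COGS = $6,698.03

After May 4: 197 on hand, pool $1,231.25 (≈ $6.2500 each)
After May 6: 489 on hand, pool $3,961.45 (≈ $8.1011 each)
May 8, sell 318: 318/489 × $3,961.45 → $2,576.15
After May 10: 326 on hand, pool $2,803.55 (≈ $8.5998 each)
May 12, sell 267: 267/326 × $2,803.55 → $2,296.15
After May 14: 194 on hand, pool $1,513.15 (≈ $7.7997 each)
May 15, sell 94: 94/194 × $1,513.15 → $733.17
After May 16: 248 on hand, pool $1,830.78 (≈ $7.3822 each)
May 18, sell 148: 148/248 × $1,830.78 → $1,092.56
Total COGS = $2,576.15 + $2,296.15 + $733.17 + $1,092.56 = $6,698.03
Ending inventory (cost pool remaining) = $738.22
Check: goods available $7,436.25 = COGS $6,698.03 + ending $738.22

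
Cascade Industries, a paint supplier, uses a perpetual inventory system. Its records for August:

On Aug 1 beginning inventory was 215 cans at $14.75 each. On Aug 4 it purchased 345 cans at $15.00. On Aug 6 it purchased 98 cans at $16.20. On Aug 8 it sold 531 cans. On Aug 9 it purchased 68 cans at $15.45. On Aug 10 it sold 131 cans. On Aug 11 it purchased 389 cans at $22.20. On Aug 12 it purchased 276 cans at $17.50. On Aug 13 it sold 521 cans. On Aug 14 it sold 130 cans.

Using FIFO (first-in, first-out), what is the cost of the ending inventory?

Ending inventory = $1,365.00

Aug 8, 531 sold [FIFO — oldest first]: 215 @ $14.75 + 316 @ $15.00 = $7,911.25
Aug 10, 131 sold [FIFO — oldest first]: 29 @ $15.00 + 98 @ $16.20 + 4 @ $15.45 = $2,084.40
Aug 13, 521 sold [FIFO — oldest first]: 64 @ $15.45 + 389 @ $22.20 + 68 @ $17.50 = $10,814.60
Aug 14, 130 sold [FIFO — oldest first]: 130 @ $17.50 = $2,275.00
Total COGS = $7,911.25 + $2,084.40 + $10,814.60 + $2,275.00 = $23,085.25
Ending inventory: 78 @ $17.50 = $1,365.00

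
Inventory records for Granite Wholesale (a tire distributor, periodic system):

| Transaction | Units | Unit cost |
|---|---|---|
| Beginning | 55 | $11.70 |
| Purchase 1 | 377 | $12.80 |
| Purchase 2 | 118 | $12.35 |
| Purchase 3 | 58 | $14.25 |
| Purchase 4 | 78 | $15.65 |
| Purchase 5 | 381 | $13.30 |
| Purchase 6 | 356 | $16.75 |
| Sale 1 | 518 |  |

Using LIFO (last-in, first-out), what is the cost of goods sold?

COGS = $8,117.60

Sale 1 (518) [LIFO — newest first]: 356 @ $16.75 + 162 @ $13.30 = $8,117.60
Ending inventory: 55 @ $11.70 + 377 @ $12.80 + 118 @ $12.35 + 58 @ $14.25 + 78 @ $15.65 + 219 @ $13.30 = $11,886.30
Check: goods available $20,003.90 = COGS $8,117.60 + ending $11,886.30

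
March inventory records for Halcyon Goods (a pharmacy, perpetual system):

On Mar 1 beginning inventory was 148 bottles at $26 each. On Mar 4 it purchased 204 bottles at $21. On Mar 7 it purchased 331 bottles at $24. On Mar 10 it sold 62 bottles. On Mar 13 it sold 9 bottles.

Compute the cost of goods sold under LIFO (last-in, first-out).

Mar 10, 62 sold [LIFO — newest first]: 62 @ $24 = $1,488
Mar 13, 9 sold [LIFO — newest first]: 9 @ $24 = $216
Total COGS = $1,488 + $216 = $1,704
Ending inventory: 148 @ $26 + 204 @ $21 + 260 @ $24 = $14,372
Check: goods available $16,076 = COGS $1,704 + ending $14,372

COGS = $1,704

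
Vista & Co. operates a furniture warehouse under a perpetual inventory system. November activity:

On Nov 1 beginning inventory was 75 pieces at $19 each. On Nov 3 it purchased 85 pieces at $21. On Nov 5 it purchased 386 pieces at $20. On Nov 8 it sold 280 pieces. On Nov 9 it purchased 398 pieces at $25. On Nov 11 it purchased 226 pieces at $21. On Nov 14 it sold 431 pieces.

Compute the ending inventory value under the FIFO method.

Nov 8, 280 sold [FIFO — oldest first]: 75 @ $19 + 85 @ $21 + 120 @ $20 = $5,610
Nov 14, 431 sold [FIFO — oldest first]: 266 @ $20 + 165 @ $25 = $9,445
Total COGS = $5,610 + $9,445 = $15,055
Ending inventory: 233 @ $25 + 226 @ $21 = $10,571
Check: goods available $25,626 = COGS $15,055 + ending $10,571

Ending inventory = $10,571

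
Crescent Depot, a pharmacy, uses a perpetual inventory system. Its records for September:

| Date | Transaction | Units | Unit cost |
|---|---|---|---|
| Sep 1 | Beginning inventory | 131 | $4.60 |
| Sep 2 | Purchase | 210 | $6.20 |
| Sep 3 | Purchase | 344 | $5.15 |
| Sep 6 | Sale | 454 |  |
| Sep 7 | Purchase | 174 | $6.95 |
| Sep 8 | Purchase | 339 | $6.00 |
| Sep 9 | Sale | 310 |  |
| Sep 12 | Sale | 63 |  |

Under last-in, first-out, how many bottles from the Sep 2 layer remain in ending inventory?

100

Sep 6, 454 sold [LIFO — newest first]: 344 @ $5.15 + 110 @ $6.20 = $2,453.60
Sep 9, 310 sold [LIFO — newest first]: 310 @ $6.00 = $1,860.00
Sep 12, 63 sold [LIFO — newest first]: 29 @ $6.00 + 34 @ $6.95 = $410.30
Total COGS = $2,453.60 + $1,860.00 + $410.30 = $4,723.90
Ending inventory: 131 @ $4.60 + 100 @ $6.20 + 140 @ $6.95 = $2,195.60
Check: goods available $6,919.50 = COGS $4,723.90 + ending $2,195.60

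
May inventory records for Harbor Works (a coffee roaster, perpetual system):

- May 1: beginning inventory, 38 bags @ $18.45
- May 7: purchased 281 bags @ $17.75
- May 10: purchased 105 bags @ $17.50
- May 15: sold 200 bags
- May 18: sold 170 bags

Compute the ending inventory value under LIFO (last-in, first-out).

May 15, 200 sold [LIFO — newest first]: 105 @ $17.50 + 95 @ $17.75 = $3,523.75
May 18, 170 sold [LIFO — newest first]: 170 @ $17.75 = $3,017.50
Total COGS = $3,523.75 + $3,017.50 = $6,541.25
Ending inventory: 38 @ $18.45 + 16 @ $17.75 = $985.10

Ending inventory = $985.10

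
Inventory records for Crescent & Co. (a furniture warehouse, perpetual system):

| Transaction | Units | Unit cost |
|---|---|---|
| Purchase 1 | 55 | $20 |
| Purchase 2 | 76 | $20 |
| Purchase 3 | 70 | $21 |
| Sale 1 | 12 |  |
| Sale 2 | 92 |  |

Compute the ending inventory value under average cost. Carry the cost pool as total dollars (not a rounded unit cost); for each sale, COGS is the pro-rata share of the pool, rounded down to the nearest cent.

After Purchase 1: 55 on hand, pool $1,100.00 (≈ $20.0000 each)
After Purchase 2: 131 on hand, pool $2,620.00 (≈ $20.0000 each)
After Purchase 3: 201 on hand, pool $4,090.00 (≈ $20.3483 each)
Sale 1, sell 12: 12/201 × $4,090.00 → $244.17
Sale 2, sell 92: 92/189 × $3,845.83 → $1,872.04
Total COGS = $244.17 + $1,872.04 = $2,116.21
Ending inventory (cost pool remaining) = $1,973.79

Ending inventory = $1,973.79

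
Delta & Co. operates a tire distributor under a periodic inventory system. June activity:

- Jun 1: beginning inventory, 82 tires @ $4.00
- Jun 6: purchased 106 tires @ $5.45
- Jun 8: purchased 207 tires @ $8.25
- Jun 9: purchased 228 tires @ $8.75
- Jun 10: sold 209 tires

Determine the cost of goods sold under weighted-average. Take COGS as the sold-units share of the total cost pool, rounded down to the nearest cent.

COGS = $1,546.01

Jun 10, sell 209: 209/623 × $4,608.45 → $1,546.01
Ending inventory (cost pool remaining) = $3,062.44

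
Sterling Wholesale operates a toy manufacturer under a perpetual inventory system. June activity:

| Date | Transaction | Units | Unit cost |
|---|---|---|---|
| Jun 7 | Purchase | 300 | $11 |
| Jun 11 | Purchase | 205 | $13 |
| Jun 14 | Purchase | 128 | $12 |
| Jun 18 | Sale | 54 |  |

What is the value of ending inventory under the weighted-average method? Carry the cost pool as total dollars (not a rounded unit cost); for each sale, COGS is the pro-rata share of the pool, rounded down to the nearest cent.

After Jun 7: 300 on hand, pool $3,300.00 (≈ $11.0000 each)
After Jun 11: 505 on hand, pool $5,965.00 (≈ $11.8119 each)
After Jun 14: 633 on hand, pool $7,501.00 (≈ $11.8499 each)
Jun 18, sell 54: 54/633 × $7,501.00 → $639.89
Ending inventory (cost pool remaining) = $6,861.11

Ending inventory = $6,861.11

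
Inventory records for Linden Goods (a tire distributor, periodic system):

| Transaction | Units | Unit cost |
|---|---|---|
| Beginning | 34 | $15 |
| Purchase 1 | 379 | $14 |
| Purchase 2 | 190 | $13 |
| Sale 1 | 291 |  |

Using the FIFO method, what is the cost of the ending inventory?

Sale 1 (291) [FIFO — oldest first]: 34 @ $15 + 257 @ $14 = $4,108
Ending inventory: 122 @ $14 + 190 @ $13 = $4,178

Ending inventory = $4,178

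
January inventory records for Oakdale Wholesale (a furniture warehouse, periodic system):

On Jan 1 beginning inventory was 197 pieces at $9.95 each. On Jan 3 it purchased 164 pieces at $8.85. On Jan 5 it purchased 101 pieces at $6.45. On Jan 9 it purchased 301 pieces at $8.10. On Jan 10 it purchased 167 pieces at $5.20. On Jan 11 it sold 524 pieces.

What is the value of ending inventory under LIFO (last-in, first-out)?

Jan 11, 524 sold [LIFO — newest first]: 167 @ $5.20 + 301 @ $8.10 + 56 @ $6.45 = $3,667.70
Ending inventory: 197 @ $9.95 + 164 @ $8.85 + 45 @ $6.45 = $3,701.80

Ending inventory = $3,701.80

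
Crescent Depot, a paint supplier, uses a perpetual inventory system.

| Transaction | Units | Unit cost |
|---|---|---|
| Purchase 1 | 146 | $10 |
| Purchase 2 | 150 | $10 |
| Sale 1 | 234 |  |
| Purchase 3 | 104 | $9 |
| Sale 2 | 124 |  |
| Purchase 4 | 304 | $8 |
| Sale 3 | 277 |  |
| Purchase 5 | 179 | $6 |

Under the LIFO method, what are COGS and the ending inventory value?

Sale 1 (234) [LIFO — newest first]: 150 @ $10 + 84 @ $10 = $2,340
Sale 2 (124) [LIFO — newest first]: 104 @ $9 + 20 @ $10 = $1,136
Sale 3 (277) [LIFO — newest first]: 277 @ $8 = $2,216
Total COGS = $2,340 + $1,136 + $2,216 = $5,692
Ending inventory: 42 @ $10 + 27 @ $8 + 179 @ $6 = $1,710

COGS = $5,692; ending inventory = $1,710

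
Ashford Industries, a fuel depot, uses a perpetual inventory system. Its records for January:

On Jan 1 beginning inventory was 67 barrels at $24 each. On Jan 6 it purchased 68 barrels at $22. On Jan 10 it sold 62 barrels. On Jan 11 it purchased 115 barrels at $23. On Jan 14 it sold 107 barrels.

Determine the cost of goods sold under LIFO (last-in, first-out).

Jan 10, 62 sold [LIFO — newest first]: 62 @ $22 = $1,364
Jan 14, 107 sold [LIFO — newest first]: 107 @ $23 = $2,461
Total COGS = $1,364 + $2,461 = $3,825
Ending inventory: 67 @ $24 + 6 @ $22 + 8 @ $23 = $1,924
Check: goods available $5,749 = COGS $3,825 + ending $1,924

COGS = $3,825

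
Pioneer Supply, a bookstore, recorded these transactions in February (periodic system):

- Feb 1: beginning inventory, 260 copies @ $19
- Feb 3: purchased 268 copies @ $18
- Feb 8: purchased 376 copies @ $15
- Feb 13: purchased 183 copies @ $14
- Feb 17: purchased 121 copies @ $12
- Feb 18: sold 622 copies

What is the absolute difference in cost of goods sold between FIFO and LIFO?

$2,390

FIFO COGS: 260 @ $19 + 268 @ $18 + 94 @ $15 = $11,174
LIFO COGS: 121 @ $12 + 183 @ $14 + 318 @ $15 = $8,784
Difference = |$11,174 − $8,784| = $2,390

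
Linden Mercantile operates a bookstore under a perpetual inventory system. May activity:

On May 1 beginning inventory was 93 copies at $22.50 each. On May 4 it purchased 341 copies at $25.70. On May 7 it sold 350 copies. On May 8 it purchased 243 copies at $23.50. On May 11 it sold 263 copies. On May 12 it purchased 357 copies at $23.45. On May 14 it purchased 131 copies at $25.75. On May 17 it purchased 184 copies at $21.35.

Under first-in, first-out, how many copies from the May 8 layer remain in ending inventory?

May 7, 350 sold [FIFO — oldest first]: 93 @ $22.50 + 257 @ $25.70 = $8,697.40
May 11, 263 sold [FIFO — oldest first]: 84 @ $25.70 + 179 @ $23.50 = $6,365.30
Total COGS = $8,697.40 + $6,365.30 = $15,062.70
Ending inventory: 64 @ $23.50 + 357 @ $23.45 + 131 @ $25.75 + 184 @ $21.35 = $17,177.30

64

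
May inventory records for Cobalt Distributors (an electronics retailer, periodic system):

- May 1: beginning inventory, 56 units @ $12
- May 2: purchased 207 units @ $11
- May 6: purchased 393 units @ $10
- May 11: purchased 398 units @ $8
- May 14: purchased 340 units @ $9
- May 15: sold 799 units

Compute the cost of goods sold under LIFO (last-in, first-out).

May 15, 799 sold [LIFO — newest first]: 340 @ $9 + 398 @ $8 + 61 @ $10 = $6,854
Ending inventory: 56 @ $12 + 207 @ $11 + 332 @ $10 = $6,269

COGS = $6,854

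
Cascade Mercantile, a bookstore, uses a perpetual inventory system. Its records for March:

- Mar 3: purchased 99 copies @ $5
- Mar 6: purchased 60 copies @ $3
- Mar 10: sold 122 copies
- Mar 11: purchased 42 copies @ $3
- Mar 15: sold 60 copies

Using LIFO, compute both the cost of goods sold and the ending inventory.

Mar 10, 122 sold [LIFO — newest first]: 60 @ $3 + 62 @ $5 = $490
Mar 15, 60 sold [LIFO — newest first]: 42 @ $3 + 18 @ $5 = $216
Total COGS = $490 + $216 = $706
Ending inventory: 19 @ $5 = $95
Check: goods available $801 = COGS $706 + ending $95

COGS = $706; ending inventory = $95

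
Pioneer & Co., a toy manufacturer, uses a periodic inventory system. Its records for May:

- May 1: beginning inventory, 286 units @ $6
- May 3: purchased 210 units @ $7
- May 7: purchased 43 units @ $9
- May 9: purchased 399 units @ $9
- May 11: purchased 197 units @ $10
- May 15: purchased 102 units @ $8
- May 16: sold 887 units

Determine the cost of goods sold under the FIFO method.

COGS = $6,705

May 16, 887 sold [FIFO — oldest first]: 286 @ $6 + 210 @ $7 + 43 @ $9 + 348 @ $9 = $6,705
Ending inventory: 51 @ $9 + 197 @ $10 + 102 @ $8 = $3,245
Check: goods available $9,950 = COGS $6,705 + ending $3,245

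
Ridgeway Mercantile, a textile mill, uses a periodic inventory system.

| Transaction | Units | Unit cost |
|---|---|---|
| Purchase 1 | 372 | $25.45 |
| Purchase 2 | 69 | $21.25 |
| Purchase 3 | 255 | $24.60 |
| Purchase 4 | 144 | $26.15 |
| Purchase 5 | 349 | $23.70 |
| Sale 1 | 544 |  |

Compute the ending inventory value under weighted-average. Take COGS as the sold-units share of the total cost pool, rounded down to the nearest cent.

Ending inventory = $15,863.83

Sale 1, sell 544: 544/1189 × $29,243.55 → $13,379.72
Ending inventory (cost pool remaining) = $15,863.83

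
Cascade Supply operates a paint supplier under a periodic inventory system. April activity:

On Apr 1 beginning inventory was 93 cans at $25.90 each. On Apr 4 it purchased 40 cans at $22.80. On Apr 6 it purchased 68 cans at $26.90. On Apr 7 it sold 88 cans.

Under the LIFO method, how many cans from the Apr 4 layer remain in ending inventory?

Apr 7, 88 sold [LIFO — newest first]: 68 @ $26.90 + 20 @ $22.80 = $2,285.20
Ending inventory: 93 @ $25.90 + 20 @ $22.80 = $2,864.70
Check: goods available $5,149.90 = COGS $2,285.20 + ending $2,864.70

20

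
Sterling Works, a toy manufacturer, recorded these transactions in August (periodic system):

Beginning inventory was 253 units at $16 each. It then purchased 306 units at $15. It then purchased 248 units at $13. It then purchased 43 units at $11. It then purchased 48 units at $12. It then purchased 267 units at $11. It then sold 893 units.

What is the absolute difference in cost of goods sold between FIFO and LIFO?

$1,336

FIFO COGS: 253 @ $16 + 306 @ $15 + 248 @ $13 + 43 @ $11 + 43 @ $12 = $12,851
LIFO COGS: 267 @ $11 + 48 @ $12 + 43 @ $11 + 248 @ $13 + 287 @ $15 = $11,515
Difference = |$12,851 − $11,515| = $1,336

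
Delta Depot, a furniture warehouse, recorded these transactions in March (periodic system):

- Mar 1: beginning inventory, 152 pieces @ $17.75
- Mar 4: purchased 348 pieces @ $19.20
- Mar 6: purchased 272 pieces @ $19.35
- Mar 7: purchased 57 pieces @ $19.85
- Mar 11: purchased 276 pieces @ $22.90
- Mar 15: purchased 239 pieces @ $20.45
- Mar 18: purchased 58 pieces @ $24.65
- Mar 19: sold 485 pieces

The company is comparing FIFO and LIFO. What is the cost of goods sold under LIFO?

FIFO COGS: 152 @ $17.75 + 333 @ $19.20 = $9,091.60
LIFO COGS: 58 @ $24.65 + 239 @ $20.45 + 188 @ $22.90 = $10,622.45

COGS = $10,622.45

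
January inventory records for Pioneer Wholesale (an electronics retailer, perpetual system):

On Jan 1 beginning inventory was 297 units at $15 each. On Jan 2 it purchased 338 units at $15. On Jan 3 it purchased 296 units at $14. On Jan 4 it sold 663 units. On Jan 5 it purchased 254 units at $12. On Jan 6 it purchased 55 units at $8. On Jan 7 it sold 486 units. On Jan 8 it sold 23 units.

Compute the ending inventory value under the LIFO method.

Ending inventory = $1,020

Jan 4, 663 sold [LIFO — newest first]: 296 @ $14 + 338 @ $15 + 29 @ $15 = $9,649
Jan 7, 486 sold [LIFO — newest first]: 55 @ $8 + 254 @ $12 + 177 @ $15 = $6,143
Jan 8, 23 sold [LIFO — newest first]: 23 @ $15 = $345
Total COGS = $9,649 + $6,143 + $345 = $16,137
Ending inventory: 68 @ $15 = $1,020
Check: goods available $17,157 = COGS $16,137 + ending $1,020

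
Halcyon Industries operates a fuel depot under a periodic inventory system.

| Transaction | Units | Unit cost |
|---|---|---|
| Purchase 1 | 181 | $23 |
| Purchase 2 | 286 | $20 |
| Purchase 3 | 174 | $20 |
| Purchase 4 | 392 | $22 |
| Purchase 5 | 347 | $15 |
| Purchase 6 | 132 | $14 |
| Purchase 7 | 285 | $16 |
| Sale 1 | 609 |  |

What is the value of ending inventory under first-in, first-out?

Sale 1 (609) [FIFO — oldest first]: 181 @ $23 + 286 @ $20 + 142 @ $20 = $12,723
Ending inventory: 32 @ $20 + 392 @ $22 + 347 @ $15 + 132 @ $14 + 285 @ $16 = $20,877

Ending inventory = $20,877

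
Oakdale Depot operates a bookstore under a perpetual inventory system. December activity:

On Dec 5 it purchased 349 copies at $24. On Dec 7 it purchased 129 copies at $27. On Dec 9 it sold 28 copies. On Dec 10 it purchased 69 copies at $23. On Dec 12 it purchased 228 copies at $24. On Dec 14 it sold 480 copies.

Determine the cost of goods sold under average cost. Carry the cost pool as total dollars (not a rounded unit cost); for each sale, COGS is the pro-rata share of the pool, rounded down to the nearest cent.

After Dec 5: 349 on hand, pool $8,376.00 (≈ $24.0000 each)
After Dec 7: 478 on hand, pool $11,859.00 (≈ $24.8096 each)
Dec 9, sell 28: 28/478 × $11,859.00 → $694.66
After Dec 10: 519 on hand, pool $12,751.34 (≈ $24.5691 each)
After Dec 12: 747 on hand, pool $18,223.34 (≈ $24.3954 each)
Dec 14, sell 480: 480/747 × $18,223.34 → $11,709.77
Total COGS = $694.66 + $11,709.77 = $12,404.43
Ending inventory (cost pool remaining) = $6,513.57
Check: goods available $18,918.00 = COGS $12,404.43 + ending $6,513.57

COGS = $12,404.43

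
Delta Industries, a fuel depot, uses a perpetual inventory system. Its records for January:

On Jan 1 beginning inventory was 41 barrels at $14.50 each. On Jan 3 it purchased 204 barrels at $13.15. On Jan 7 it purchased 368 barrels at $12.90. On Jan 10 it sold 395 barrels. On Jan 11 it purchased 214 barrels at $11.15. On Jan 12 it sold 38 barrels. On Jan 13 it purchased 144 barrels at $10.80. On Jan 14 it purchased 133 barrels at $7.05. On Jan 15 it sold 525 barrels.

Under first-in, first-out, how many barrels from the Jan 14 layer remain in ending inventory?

Jan 10, 395 sold [FIFO — oldest first]: 41 @ $14.50 + 204 @ $13.15 + 150 @ $12.90 = $5,212.10
Jan 12, 38 sold [FIFO — oldest first]: 38 @ $12.90 = $490.20
Jan 15, 525 sold [FIFO — oldest first]: 180 @ $12.90 + 214 @ $11.15 + 131 @ $10.80 = $6,122.90
Total COGS = $5,212.10 + $490.20 + $6,122.90 = $11,825.20
Ending inventory: 13 @ $10.80 + 133 @ $7.05 = $1,078.05
Check: goods available $12,903.25 = COGS $11,825.20 + ending $1,078.05

133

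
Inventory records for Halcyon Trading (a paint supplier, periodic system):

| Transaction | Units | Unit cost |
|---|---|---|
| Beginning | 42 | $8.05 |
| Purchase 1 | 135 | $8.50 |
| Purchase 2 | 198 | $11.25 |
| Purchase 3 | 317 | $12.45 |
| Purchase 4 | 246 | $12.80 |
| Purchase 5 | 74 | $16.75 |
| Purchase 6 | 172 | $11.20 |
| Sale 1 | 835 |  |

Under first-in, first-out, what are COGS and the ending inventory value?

COGS = $9,490.15; ending inventory = $4,484.30

Sale 1 (835) [FIFO — oldest first]: 42 @ $8.05 + 135 @ $8.50 + 198 @ $11.25 + 317 @ $12.45 + 143 @ $12.80 = $9,490.15
Ending inventory: 103 @ $12.80 + 74 @ $16.75 + 172 @ $11.20 = $4,484.30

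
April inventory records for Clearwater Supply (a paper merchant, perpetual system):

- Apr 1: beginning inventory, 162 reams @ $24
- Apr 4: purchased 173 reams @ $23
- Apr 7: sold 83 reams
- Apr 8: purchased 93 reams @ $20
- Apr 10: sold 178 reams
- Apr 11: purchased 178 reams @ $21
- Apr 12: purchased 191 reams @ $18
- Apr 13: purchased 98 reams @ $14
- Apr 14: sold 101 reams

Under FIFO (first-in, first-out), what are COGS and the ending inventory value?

COGS = $8,407; ending inventory = $9,868

Apr 7, 83 sold [FIFO — oldest first]: 83 @ $24 = $1,992
Apr 10, 178 sold [FIFO — oldest first]: 79 @ $24 + 99 @ $23 = $4,173
Apr 14, 101 sold [FIFO — oldest first]: 74 @ $23 + 27 @ $20 = $2,242
Total COGS = $1,992 + $4,173 + $2,242 = $8,407
Ending inventory: 66 @ $20 + 178 @ $21 + 191 @ $18 + 98 @ $14 = $9,868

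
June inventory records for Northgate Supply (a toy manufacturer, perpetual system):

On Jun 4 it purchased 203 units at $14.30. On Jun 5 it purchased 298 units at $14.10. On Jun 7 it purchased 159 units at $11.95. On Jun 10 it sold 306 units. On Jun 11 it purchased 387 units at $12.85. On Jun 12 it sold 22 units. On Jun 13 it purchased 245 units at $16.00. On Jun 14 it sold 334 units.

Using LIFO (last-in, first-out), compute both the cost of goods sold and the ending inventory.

Jun 10, 306 sold [LIFO — newest first]: 159 @ $11.95 + 147 @ $14.10 = $3,972.75
Jun 12, 22 sold [LIFO — newest first]: 22 @ $12.85 = $282.70
Jun 14, 334 sold [LIFO — newest first]: 245 @ $16.00 + 89 @ $12.85 = $5,063.65
Total COGS = $3,972.75 + $282.70 + $5,063.65 = $9,319.10
Ending inventory: 203 @ $14.30 + 151 @ $14.10 + 276 @ $12.85 = $8,578.60

COGS = $9,319.10; ending inventory = $8,578.60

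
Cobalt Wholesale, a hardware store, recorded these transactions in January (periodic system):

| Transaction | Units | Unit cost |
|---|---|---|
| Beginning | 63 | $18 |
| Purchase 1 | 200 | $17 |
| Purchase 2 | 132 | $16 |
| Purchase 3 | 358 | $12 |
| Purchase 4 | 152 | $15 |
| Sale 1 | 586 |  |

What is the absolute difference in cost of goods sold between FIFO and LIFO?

$1,146

FIFO COGS: 63 @ $18 + 200 @ $17 + 132 @ $16 + 191 @ $12 = $8,938
LIFO COGS: 152 @ $15 + 358 @ $12 + 76 @ $16 = $7,792
Difference = |$8,938 − $7,792| = $1,146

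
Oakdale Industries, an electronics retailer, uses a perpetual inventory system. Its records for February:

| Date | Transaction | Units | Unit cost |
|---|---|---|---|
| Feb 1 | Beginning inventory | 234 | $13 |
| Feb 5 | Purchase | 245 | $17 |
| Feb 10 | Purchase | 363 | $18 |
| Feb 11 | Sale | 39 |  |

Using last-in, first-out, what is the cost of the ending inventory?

Feb 11, 39 sold [LIFO — newest first]: 39 @ $18 = $702
Ending inventory: 234 @ $13 + 245 @ $17 + 324 @ $18 = $13,039

Ending inventory = $13,039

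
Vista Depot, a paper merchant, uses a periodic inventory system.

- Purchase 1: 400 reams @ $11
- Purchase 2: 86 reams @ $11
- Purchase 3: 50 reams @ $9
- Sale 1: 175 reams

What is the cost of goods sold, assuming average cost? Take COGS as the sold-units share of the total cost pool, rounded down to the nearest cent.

COGS = $1,892.35

Sale 1, sell 175: 175/536 × $5,796.00 → $1,892.35
Ending inventory (cost pool remaining) = $3,903.65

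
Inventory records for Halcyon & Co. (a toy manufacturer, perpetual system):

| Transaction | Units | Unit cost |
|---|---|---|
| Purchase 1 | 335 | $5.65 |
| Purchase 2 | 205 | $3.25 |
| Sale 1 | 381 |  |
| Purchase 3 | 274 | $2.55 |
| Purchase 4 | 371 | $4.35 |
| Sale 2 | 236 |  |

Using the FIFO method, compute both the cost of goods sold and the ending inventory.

Sale 1 (381) [FIFO — oldest first]: 335 @ $5.65 + 46 @ $3.25 = $2,042.25
Sale 2 (236) [FIFO — oldest first]: 159 @ $3.25 + 77 @ $2.55 = $713.10
Total COGS = $2,042.25 + $713.10 = $2,755.35
Ending inventory: 197 @ $2.55 + 371 @ $4.35 = $2,116.20

COGS = $2,755.35; ending inventory = $2,116.20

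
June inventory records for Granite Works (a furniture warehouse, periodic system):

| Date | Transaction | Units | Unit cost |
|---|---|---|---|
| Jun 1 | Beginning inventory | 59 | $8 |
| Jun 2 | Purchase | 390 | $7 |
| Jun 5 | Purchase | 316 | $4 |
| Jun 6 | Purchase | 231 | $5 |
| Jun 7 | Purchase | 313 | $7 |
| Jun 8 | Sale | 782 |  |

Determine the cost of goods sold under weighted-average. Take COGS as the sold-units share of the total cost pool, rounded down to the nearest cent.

COGS = $4,666.90

Jun 8, sell 782: 782/1309 × $7,812.00 → $4,666.90
Ending inventory (cost pool remaining) = $3,145.10
Check: goods available $7,812.00 = COGS $4,666.90 + ending $3,145.10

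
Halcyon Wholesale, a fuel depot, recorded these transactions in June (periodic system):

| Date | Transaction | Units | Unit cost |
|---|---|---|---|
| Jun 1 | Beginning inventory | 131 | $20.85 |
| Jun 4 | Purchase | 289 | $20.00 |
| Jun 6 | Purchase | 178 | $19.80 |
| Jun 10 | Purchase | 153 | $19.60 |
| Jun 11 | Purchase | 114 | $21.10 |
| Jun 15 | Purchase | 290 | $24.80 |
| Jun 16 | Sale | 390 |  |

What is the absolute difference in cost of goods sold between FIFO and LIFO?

FIFO COGS: 131 @ $20.85 + 259 @ $20.00 = $7,911.35
LIFO COGS: 290 @ $24.80 + 100 @ $21.10 = $9,302.00
Difference = |$7,911.35 − $9,302.00| = $1,390.65

$1,390.65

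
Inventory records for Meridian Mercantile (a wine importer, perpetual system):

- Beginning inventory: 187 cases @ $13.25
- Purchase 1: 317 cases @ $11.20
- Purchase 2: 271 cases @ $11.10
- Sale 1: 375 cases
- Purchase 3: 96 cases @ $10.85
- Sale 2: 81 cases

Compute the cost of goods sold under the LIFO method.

Sale 1 (375) [LIFO — newest first]: 271 @ $11.10 + 104 @ $11.20 = $4,172.90
Sale 2 (81) [LIFO — newest first]: 81 @ $10.85 = $878.85
Total COGS = $4,172.90 + $878.85 = $5,051.75
Ending inventory: 187 @ $13.25 + 213 @ $11.20 + 15 @ $10.85 = $5,026.10
Check: goods available $10,077.85 = COGS $5,051.75 + ending $5,026.10

COGS = $5,051.75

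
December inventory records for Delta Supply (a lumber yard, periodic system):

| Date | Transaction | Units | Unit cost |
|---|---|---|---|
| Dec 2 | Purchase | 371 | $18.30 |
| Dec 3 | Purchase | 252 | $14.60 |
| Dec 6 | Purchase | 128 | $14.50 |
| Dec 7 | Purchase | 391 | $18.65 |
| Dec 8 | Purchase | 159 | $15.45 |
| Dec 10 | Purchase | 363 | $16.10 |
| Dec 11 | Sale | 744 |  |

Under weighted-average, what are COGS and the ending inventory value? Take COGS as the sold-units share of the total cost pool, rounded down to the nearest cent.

Dec 11, sell 744: 744/1664 × $27,917.50 → $12,482.34
Ending inventory (cost pool remaining) = $15,435.16

COGS = $12,482.34; ending inventory = $15,435.16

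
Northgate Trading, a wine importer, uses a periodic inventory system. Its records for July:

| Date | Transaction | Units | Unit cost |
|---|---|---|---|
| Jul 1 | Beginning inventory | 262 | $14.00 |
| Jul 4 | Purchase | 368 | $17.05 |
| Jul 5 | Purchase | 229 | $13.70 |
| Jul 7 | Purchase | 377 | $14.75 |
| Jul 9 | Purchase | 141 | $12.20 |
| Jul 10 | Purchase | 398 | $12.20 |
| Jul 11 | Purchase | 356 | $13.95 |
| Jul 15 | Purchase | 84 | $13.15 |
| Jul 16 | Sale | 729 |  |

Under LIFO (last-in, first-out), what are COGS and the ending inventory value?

COGS = $9,596.60; ending inventory = $21,690.45

Jul 16, 729 sold [LIFO — newest first]: 84 @ $13.15 + 356 @ $13.95 + 289 @ $12.20 = $9,596.60
Ending inventory: 262 @ $14.00 + 368 @ $17.05 + 229 @ $13.70 + 377 @ $14.75 + 141 @ $12.20 + 109 @ $12.20 = $21,690.45
Check: goods available $31,287.05 = COGS $9,596.60 + ending $21,690.45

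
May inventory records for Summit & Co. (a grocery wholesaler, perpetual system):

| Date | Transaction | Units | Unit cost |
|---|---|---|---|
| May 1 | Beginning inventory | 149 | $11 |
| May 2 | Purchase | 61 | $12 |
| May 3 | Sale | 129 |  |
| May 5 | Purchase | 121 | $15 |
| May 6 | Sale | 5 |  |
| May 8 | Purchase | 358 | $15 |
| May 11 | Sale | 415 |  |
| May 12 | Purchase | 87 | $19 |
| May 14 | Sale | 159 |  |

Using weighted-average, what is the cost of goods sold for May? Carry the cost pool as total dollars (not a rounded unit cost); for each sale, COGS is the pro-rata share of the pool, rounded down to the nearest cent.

COGS = $10,106.89

After May 1: 149 on hand, pool $1,639.00 (≈ $11.0000 each)
After May 2: 210 on hand, pool $2,371.00 (≈ $11.2905 each)
May 3, sell 129: 129/210 × $2,371.00 → $1,456.47
After May 5: 202 on hand, pool $2,729.53 (≈ $13.5125 each)
May 6, sell 5: 5/202 × $2,729.53 → $67.56
After May 8: 555 on hand, pool $8,031.97 (≈ $14.4720 each)
May 11, sell 415: 415/555 × $8,031.97 → $6,005.88
After May 12: 227 on hand, pool $3,679.09 (≈ $16.2074 each)
May 14, sell 159: 159/227 × $3,679.09 → $2,576.98
Total COGS = $1,456.47 + $67.56 + $6,005.88 + $2,576.98 = $10,106.89
Ending inventory (cost pool remaining) = $1,102.11
Check: goods available $11,209.00 = COGS $10,106.89 + ending $1,102.11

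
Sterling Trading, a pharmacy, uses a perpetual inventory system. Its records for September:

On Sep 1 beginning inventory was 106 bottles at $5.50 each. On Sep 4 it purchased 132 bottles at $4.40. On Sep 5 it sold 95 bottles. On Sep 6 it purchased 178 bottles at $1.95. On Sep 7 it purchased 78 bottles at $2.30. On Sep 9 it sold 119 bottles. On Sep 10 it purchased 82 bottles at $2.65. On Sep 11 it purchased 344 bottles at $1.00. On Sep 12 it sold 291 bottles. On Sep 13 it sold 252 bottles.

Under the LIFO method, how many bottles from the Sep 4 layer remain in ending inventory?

37

Sep 5, 95 sold [LIFO — newest first]: 95 @ $4.40 = $418.00
Sep 9, 119 sold [LIFO — newest first]: 78 @ $2.30 + 41 @ $1.95 = $259.35
Sep 12, 291 sold [LIFO — newest first]: 291 @ $1.00 = $291.00
Sep 13, 252 sold [LIFO — newest first]: 53 @ $1.00 + 82 @ $2.65 + 117 @ $1.95 = $498.45
Total COGS = $418.00 + $259.35 + $291.00 + $498.45 = $1,466.80
Ending inventory: 106 @ $5.50 + 37 @ $4.40 + 20 @ $1.95 = $784.80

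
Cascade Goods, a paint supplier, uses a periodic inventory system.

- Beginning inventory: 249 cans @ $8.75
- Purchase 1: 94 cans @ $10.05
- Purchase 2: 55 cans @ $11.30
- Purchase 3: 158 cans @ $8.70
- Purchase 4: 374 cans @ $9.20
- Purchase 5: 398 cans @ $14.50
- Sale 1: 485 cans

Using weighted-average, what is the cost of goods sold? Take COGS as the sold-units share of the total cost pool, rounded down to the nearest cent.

Sale 1, sell 485: 485/1328 × $14,331.35 → $5,233.96
Ending inventory (cost pool remaining) = $9,097.39

COGS = $5,233.96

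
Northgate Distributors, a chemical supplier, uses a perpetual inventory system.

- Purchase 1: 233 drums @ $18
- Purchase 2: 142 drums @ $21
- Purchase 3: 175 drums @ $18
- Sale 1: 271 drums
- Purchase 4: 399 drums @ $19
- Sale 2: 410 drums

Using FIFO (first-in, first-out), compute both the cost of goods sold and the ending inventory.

COGS = $12,815; ending inventory = $5,092

Sale 1 (271) [FIFO — oldest first]: 233 @ $18 + 38 @ $21 = $4,992
Sale 2 (410) [FIFO — oldest first]: 104 @ $21 + 175 @ $18 + 131 @ $19 = $7,823
Total COGS = $4,992 + $7,823 = $12,815
Ending inventory: 268 @ $19 = $5,092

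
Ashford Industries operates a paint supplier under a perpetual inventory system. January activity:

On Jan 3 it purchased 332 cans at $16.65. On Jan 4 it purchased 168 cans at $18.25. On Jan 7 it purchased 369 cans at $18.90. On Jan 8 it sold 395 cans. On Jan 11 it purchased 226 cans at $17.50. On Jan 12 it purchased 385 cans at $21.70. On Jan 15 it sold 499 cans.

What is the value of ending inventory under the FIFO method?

Jan 8, 395 sold [FIFO — oldest first]: 332 @ $16.65 + 63 @ $18.25 = $6,677.55
Jan 15, 499 sold [FIFO — oldest first]: 105 @ $18.25 + 369 @ $18.90 + 25 @ $17.50 = $9,327.85
Total COGS = $6,677.55 + $9,327.85 = $16,005.40
Ending inventory: 201 @ $17.50 + 385 @ $21.70 = $11,872.00

Ending inventory = $11,872.00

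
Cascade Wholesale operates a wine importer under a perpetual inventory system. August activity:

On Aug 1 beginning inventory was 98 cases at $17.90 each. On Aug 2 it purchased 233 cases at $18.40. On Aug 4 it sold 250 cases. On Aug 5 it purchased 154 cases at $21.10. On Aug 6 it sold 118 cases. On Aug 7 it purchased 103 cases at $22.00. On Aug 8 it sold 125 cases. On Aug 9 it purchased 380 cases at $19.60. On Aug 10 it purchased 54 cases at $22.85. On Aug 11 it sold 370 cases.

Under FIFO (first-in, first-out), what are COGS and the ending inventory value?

COGS = $16,946.80; ending inventory = $3,291.90

Aug 4, 250 sold [FIFO — oldest first]: 98 @ $17.90 + 152 @ $18.40 = $4,551.00
Aug 6, 118 sold [FIFO — oldest first]: 81 @ $18.40 + 37 @ $21.10 = $2,271.10
Aug 8, 125 sold [FIFO — oldest first]: 117 @ $21.10 + 8 @ $22.00 = $2,644.70
Aug 11, 370 sold [FIFO — oldest first]: 95 @ $22.00 + 275 @ $19.60 = $7,480.00
Total COGS = $4,551.00 + $2,271.10 + $2,644.70 + $7,480.00 = $16,946.80
Ending inventory: 105 @ $19.60 + 54 @ $22.85 = $3,291.90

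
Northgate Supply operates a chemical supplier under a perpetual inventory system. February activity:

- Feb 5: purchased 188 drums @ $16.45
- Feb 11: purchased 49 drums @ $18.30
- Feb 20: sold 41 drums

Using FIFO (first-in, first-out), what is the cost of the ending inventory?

Feb 20, 41 sold [FIFO — oldest first]: 41 @ $16.45 = $674.45
Ending inventory: 147 @ $16.45 + 49 @ $18.30 = $3,314.85

Ending inventory = $3,314.85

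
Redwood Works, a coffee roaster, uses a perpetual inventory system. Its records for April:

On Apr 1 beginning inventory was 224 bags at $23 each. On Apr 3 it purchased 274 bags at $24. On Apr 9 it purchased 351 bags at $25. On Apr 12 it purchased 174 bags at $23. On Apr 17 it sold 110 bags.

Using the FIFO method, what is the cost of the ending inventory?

Ending inventory = $21,975

Apr 17, 110 sold [FIFO — oldest first]: 110 @ $23 = $2,530
Ending inventory: 114 @ $23 + 274 @ $24 + 351 @ $25 + 174 @ $23 = $21,975
Check: goods available $24,505 = COGS $2,530 + ending $21,975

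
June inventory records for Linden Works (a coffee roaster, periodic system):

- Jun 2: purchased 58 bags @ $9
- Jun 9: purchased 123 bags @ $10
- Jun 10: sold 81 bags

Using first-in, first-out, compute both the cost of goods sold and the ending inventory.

Jun 10, 81 sold [FIFO — oldest first]: 58 @ $9 + 23 @ $10 = $752
Ending inventory: 100 @ $10 = $1,000
Check: goods available $1,752 = COGS $752 + ending $1,000

COGS = $752; ending inventory = $1,000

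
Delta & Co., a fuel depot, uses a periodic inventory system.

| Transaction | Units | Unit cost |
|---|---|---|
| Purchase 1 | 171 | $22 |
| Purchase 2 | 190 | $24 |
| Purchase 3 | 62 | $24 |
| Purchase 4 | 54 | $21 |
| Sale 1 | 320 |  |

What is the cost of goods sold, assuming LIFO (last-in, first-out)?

Sale 1 (320) [LIFO — newest first]: 54 @ $21 + 62 @ $24 + 190 @ $24 + 14 @ $22 = $7,490
Ending inventory: 157 @ $22 = $3,454

COGS = $7,490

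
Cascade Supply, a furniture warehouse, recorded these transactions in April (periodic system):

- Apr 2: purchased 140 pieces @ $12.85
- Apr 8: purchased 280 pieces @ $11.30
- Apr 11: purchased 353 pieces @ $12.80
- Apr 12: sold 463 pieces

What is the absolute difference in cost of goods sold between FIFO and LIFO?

$248.00

FIFO COGS: 140 @ $12.85 + 280 @ $11.30 + 43 @ $12.80 = $5,513.40
LIFO COGS: 353 @ $12.80 + 110 @ $11.30 = $5,761.40
Difference = |$5,513.40 − $5,761.40| = $248.00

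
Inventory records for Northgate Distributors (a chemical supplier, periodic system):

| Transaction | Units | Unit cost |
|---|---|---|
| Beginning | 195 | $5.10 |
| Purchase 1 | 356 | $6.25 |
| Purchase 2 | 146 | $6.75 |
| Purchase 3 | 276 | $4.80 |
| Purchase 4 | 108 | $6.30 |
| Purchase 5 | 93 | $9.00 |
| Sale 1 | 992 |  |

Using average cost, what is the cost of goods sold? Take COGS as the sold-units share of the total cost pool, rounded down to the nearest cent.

COGS = $5,954.70

Sale 1, sell 992: 992/1174 × $7,047.20 → $5,954.70
Ending inventory (cost pool remaining) = $1,092.50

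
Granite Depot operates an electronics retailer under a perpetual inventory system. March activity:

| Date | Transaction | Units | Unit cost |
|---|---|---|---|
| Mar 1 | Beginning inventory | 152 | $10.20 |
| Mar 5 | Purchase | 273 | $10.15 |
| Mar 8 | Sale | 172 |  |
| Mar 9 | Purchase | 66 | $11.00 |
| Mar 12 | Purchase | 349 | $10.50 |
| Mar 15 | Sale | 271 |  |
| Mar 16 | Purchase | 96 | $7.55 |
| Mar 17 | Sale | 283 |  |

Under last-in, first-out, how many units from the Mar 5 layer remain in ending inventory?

58

Mar 8, 172 sold [LIFO — newest first]: 172 @ $10.15 = $1,745.80
Mar 15, 271 sold [LIFO — newest first]: 271 @ $10.50 = $2,845.50
Mar 17, 283 sold [LIFO — newest first]: 96 @ $7.55 + 78 @ $10.50 + 66 @ $11.00 + 43 @ $10.15 = $2,706.25
Total COGS = $1,745.80 + $2,845.50 + $2,706.25 = $7,297.55
Ending inventory: 152 @ $10.20 + 58 @ $10.15 = $2,139.10
Check: goods available $9,436.65 = COGS $7,297.55 + ending $2,139.10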